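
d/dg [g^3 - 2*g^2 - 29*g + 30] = 3*g^2 - 4*g - 29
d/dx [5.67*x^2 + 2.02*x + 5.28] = 11.34*x + 2.02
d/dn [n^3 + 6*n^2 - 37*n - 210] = 3*n^2 + 12*n - 37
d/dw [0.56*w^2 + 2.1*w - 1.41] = 1.12*w + 2.1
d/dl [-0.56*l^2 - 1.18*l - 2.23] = -1.12*l - 1.18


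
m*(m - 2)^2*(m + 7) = m^4 + 3*m^3 - 24*m^2 + 28*m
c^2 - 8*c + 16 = (c - 4)^2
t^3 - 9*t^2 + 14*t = t*(t - 7)*(t - 2)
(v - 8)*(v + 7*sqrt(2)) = v^2 - 8*v + 7*sqrt(2)*v - 56*sqrt(2)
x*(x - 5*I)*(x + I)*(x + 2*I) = x^4 - 2*I*x^3 + 13*x^2 + 10*I*x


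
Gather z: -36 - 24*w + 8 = -24*w - 28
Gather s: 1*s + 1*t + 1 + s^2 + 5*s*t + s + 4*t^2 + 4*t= s^2 + s*(5*t + 2) + 4*t^2 + 5*t + 1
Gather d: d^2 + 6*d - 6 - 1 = d^2 + 6*d - 7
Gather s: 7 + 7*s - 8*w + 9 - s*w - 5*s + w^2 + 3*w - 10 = s*(2 - w) + w^2 - 5*w + 6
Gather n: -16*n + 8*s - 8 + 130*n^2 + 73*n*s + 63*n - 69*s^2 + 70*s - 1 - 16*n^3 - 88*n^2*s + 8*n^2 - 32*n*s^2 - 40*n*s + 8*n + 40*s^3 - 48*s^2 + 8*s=-16*n^3 + n^2*(138 - 88*s) + n*(-32*s^2 + 33*s + 55) + 40*s^3 - 117*s^2 + 86*s - 9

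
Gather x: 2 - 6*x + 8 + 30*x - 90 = 24*x - 80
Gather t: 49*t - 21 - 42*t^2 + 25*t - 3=-42*t^2 + 74*t - 24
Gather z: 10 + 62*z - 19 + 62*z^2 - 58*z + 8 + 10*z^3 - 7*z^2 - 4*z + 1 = 10*z^3 + 55*z^2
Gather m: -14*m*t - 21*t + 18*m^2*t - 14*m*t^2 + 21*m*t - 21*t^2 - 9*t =18*m^2*t + m*(-14*t^2 + 7*t) - 21*t^2 - 30*t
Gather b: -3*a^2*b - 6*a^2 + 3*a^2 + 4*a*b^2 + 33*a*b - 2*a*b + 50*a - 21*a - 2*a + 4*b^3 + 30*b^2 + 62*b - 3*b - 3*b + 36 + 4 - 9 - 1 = -3*a^2 + 27*a + 4*b^3 + b^2*(4*a + 30) + b*(-3*a^2 + 31*a + 56) + 30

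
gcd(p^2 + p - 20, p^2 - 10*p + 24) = p - 4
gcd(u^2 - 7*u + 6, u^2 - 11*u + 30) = u - 6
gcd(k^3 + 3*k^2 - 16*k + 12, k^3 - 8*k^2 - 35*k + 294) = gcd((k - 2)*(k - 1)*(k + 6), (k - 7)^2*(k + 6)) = k + 6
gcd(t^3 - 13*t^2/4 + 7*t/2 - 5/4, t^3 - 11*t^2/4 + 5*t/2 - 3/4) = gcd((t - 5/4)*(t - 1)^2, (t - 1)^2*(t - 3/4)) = t^2 - 2*t + 1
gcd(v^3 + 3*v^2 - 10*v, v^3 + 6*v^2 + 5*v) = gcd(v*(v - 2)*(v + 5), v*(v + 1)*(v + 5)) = v^2 + 5*v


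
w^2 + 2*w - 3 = (w - 1)*(w + 3)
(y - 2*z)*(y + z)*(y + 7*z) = y^3 + 6*y^2*z - 9*y*z^2 - 14*z^3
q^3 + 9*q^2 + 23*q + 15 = (q + 1)*(q + 3)*(q + 5)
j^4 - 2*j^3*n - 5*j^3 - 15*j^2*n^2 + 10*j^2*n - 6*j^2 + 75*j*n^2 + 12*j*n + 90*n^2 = (j - 6)*(j + 1)*(j - 5*n)*(j + 3*n)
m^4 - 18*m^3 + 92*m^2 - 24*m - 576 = (m - 8)*(m - 6)^2*(m + 2)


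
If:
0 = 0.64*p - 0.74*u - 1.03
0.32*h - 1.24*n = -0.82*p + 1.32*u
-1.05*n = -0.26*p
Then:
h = 2.2715587797619*u - 2.57978980654762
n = 0.286309523809524*u + 0.398511904761905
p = 1.15625*u + 1.609375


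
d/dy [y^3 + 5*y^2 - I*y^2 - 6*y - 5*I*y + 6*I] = 3*y^2 + 2*y*(5 - I) - 6 - 5*I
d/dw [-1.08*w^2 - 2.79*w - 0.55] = -2.16*w - 2.79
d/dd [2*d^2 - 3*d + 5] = 4*d - 3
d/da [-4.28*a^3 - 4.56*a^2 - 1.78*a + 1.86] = -12.84*a^2 - 9.12*a - 1.78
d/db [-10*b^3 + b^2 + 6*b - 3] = -30*b^2 + 2*b + 6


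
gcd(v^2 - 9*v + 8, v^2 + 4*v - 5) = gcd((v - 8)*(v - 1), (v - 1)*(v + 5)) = v - 1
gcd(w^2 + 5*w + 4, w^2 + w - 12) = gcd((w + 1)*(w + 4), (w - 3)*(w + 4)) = w + 4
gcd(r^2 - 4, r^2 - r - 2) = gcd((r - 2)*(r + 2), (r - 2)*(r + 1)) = r - 2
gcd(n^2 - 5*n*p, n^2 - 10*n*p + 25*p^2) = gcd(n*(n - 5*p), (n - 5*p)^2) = -n + 5*p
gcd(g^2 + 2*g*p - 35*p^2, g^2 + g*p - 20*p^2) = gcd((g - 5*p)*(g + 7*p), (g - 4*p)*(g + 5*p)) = 1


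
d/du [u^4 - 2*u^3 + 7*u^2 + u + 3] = 4*u^3 - 6*u^2 + 14*u + 1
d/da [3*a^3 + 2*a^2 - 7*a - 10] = 9*a^2 + 4*a - 7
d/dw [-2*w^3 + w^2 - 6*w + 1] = -6*w^2 + 2*w - 6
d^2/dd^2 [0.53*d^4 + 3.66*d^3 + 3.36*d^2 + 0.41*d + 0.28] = 6.36*d^2 + 21.96*d + 6.72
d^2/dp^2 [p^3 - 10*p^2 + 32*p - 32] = 6*p - 20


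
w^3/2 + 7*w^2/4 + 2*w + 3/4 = (w/2 + 1/2)*(w + 1)*(w + 3/2)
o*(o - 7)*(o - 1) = o^3 - 8*o^2 + 7*o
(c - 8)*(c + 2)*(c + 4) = c^3 - 2*c^2 - 40*c - 64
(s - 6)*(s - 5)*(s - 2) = s^3 - 13*s^2 + 52*s - 60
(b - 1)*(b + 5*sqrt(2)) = b^2 - b + 5*sqrt(2)*b - 5*sqrt(2)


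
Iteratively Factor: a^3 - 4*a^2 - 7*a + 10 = (a - 5)*(a^2 + a - 2) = (a - 5)*(a - 1)*(a + 2)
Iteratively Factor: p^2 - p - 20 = (p + 4)*(p - 5)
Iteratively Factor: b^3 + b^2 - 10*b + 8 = (b + 4)*(b^2 - 3*b + 2) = (b - 2)*(b + 4)*(b - 1)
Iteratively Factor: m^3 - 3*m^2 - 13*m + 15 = (m - 1)*(m^2 - 2*m - 15) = (m - 5)*(m - 1)*(m + 3)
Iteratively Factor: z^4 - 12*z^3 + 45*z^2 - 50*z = (z - 5)*(z^3 - 7*z^2 + 10*z) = (z - 5)*(z - 2)*(z^2 - 5*z) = (z - 5)^2*(z - 2)*(z)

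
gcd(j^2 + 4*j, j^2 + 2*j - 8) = j + 4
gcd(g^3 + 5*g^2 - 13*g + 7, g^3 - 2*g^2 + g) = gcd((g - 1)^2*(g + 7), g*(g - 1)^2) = g^2 - 2*g + 1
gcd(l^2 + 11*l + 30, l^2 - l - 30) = l + 5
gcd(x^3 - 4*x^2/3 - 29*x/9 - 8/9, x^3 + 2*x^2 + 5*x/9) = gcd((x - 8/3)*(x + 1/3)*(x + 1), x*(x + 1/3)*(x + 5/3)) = x + 1/3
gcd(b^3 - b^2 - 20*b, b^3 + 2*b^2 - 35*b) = b^2 - 5*b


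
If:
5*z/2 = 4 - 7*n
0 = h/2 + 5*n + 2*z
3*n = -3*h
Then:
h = -32/11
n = 32/11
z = -72/11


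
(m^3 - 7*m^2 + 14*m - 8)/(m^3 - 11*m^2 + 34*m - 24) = (m - 2)/(m - 6)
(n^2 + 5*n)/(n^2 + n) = (n + 5)/(n + 1)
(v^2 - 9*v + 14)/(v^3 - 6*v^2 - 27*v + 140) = (v - 2)/(v^2 + v - 20)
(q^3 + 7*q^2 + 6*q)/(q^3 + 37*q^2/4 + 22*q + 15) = 4*q*(q + 1)/(4*q^2 + 13*q + 10)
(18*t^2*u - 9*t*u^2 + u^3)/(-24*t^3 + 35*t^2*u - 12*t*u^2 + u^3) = u*(-6*t + u)/(8*t^2 - 9*t*u + u^2)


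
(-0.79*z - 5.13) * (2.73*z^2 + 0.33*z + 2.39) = -2.1567*z^3 - 14.2656*z^2 - 3.581*z - 12.2607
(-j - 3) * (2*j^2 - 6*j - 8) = -2*j^3 + 26*j + 24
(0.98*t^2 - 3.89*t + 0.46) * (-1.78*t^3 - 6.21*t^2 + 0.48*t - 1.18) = -1.7444*t^5 + 0.8384*t^4 + 23.8085*t^3 - 5.8802*t^2 + 4.811*t - 0.5428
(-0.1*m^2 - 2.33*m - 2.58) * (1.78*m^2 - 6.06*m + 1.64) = -0.178*m^4 - 3.5414*m^3 + 9.3634*m^2 + 11.8136*m - 4.2312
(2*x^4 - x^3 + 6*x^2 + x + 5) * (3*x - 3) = 6*x^5 - 9*x^4 + 21*x^3 - 15*x^2 + 12*x - 15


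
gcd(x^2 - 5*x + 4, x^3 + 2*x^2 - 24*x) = x - 4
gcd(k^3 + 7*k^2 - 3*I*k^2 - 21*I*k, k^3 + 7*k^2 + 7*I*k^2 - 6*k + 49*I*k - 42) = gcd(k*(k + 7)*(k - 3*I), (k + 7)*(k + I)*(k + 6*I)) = k + 7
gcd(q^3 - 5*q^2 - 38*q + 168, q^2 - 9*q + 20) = q - 4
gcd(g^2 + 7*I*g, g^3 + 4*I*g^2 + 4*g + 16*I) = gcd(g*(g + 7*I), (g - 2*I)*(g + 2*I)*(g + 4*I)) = 1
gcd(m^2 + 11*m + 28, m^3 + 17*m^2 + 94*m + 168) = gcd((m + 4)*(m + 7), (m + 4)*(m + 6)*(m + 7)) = m^2 + 11*m + 28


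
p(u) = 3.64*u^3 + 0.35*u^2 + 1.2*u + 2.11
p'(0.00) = 1.20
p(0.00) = 2.11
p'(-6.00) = 390.12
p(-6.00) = -778.73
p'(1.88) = 41.11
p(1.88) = 29.79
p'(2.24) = 57.56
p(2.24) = 47.47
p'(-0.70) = 6.06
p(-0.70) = 0.19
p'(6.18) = 422.59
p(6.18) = 882.04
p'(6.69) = 494.62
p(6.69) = 1115.69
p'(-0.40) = 2.67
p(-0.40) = 1.45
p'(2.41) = 66.31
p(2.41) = 57.99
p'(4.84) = 260.40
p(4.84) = 428.82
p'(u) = 10.92*u^2 + 0.7*u + 1.2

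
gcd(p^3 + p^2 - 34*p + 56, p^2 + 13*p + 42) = p + 7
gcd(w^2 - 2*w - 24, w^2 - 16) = w + 4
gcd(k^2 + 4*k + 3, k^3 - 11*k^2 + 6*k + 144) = k + 3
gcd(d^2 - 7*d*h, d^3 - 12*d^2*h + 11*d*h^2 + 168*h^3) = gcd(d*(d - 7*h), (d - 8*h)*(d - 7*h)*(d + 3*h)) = d - 7*h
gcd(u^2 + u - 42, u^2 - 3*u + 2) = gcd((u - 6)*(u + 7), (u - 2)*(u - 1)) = 1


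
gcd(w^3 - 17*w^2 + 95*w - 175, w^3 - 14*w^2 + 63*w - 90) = w - 5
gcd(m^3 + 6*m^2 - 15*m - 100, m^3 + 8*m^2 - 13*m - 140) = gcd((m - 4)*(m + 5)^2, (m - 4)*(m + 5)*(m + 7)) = m^2 + m - 20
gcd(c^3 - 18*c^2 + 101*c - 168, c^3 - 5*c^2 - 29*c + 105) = c^2 - 10*c + 21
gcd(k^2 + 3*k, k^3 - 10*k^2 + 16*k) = k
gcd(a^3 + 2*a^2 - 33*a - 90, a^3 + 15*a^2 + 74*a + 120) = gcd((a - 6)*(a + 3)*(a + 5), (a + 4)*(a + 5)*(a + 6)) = a + 5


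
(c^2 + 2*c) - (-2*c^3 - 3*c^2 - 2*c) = 2*c^3 + 4*c^2 + 4*c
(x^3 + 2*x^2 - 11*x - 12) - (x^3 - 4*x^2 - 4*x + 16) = 6*x^2 - 7*x - 28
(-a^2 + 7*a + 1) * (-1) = a^2 - 7*a - 1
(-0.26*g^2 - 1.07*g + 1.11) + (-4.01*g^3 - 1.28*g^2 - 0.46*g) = -4.01*g^3 - 1.54*g^2 - 1.53*g + 1.11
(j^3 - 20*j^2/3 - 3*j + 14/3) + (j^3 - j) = 2*j^3 - 20*j^2/3 - 4*j + 14/3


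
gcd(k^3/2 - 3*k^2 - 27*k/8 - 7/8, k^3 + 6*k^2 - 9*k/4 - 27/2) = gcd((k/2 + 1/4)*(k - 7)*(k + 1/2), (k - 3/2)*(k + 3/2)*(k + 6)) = 1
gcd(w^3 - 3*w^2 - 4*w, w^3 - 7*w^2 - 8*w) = w^2 + w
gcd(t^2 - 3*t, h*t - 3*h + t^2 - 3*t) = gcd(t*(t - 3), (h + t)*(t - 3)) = t - 3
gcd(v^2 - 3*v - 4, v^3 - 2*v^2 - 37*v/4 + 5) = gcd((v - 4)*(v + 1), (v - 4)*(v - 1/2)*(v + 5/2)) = v - 4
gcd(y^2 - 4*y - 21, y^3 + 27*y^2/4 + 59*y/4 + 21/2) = y + 3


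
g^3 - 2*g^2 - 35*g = g*(g - 7)*(g + 5)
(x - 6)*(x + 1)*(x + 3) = x^3 - 2*x^2 - 21*x - 18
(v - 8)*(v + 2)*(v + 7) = v^3 + v^2 - 58*v - 112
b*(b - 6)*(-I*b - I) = -I*b^3 + 5*I*b^2 + 6*I*b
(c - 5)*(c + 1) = c^2 - 4*c - 5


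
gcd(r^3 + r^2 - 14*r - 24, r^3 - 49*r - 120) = r + 3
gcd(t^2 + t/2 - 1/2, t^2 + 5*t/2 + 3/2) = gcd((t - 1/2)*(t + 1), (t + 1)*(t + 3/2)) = t + 1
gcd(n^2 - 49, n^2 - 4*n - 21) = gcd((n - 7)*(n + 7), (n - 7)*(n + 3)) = n - 7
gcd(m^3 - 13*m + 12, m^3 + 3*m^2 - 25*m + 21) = m^2 - 4*m + 3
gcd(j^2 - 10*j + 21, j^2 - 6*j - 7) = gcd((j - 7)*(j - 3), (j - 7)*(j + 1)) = j - 7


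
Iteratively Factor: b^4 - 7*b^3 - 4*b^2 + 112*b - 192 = (b - 4)*(b^3 - 3*b^2 - 16*b + 48) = (b - 4)*(b + 4)*(b^2 - 7*b + 12) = (b - 4)*(b - 3)*(b + 4)*(b - 4)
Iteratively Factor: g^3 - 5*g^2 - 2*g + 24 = (g + 2)*(g^2 - 7*g + 12) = (g - 3)*(g + 2)*(g - 4)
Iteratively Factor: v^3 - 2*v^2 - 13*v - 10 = (v - 5)*(v^2 + 3*v + 2) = (v - 5)*(v + 2)*(v + 1)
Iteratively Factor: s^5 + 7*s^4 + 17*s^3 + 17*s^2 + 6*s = (s + 2)*(s^4 + 5*s^3 + 7*s^2 + 3*s) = s*(s + 2)*(s^3 + 5*s^2 + 7*s + 3) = s*(s + 1)*(s + 2)*(s^2 + 4*s + 3) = s*(s + 1)*(s + 2)*(s + 3)*(s + 1)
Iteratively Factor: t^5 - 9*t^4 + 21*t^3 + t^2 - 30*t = (t - 2)*(t^4 - 7*t^3 + 7*t^2 + 15*t) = (t - 2)*(t + 1)*(t^3 - 8*t^2 + 15*t) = (t - 5)*(t - 2)*(t + 1)*(t^2 - 3*t) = t*(t - 5)*(t - 2)*(t + 1)*(t - 3)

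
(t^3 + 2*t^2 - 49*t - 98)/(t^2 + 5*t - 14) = (t^2 - 5*t - 14)/(t - 2)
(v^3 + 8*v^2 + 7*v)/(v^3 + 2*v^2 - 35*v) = (v + 1)/(v - 5)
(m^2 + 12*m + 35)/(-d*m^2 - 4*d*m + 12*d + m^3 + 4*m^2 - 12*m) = (-m^2 - 12*m - 35)/(d*m^2 + 4*d*m - 12*d - m^3 - 4*m^2 + 12*m)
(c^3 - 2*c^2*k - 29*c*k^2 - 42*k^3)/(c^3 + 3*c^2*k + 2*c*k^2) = (c^2 - 4*c*k - 21*k^2)/(c*(c + k))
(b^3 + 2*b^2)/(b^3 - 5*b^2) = (b + 2)/(b - 5)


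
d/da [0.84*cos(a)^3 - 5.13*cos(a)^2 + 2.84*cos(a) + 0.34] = (-2.52*cos(a)^2 + 10.26*cos(a) - 2.84)*sin(a)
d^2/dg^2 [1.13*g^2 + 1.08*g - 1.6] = 2.26000000000000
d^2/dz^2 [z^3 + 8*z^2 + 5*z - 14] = 6*z + 16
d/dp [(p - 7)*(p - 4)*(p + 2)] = 3*p^2 - 18*p + 6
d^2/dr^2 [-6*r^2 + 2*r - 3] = -12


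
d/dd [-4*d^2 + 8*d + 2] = 8 - 8*d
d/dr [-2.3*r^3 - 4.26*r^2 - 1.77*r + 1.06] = -6.9*r^2 - 8.52*r - 1.77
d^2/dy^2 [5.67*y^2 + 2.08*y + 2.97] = 11.3400000000000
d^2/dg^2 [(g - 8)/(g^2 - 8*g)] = 2/g^3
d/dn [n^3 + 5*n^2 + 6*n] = 3*n^2 + 10*n + 6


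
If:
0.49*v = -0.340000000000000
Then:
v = -0.69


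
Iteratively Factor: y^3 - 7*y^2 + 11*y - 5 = (y - 1)*(y^2 - 6*y + 5) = (y - 1)^2*(y - 5)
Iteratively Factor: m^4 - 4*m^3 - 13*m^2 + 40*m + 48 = (m - 4)*(m^3 - 13*m - 12) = (m - 4)*(m + 1)*(m^2 - m - 12) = (m - 4)^2*(m + 1)*(m + 3)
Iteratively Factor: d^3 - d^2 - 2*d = (d + 1)*(d^2 - 2*d) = d*(d + 1)*(d - 2)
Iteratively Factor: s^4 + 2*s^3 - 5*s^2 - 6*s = (s - 2)*(s^3 + 4*s^2 + 3*s) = (s - 2)*(s + 3)*(s^2 + s) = (s - 2)*(s + 1)*(s + 3)*(s)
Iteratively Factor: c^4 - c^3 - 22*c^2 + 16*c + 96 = (c - 4)*(c^3 + 3*c^2 - 10*c - 24) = (c - 4)*(c + 4)*(c^2 - c - 6) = (c - 4)*(c - 3)*(c + 4)*(c + 2)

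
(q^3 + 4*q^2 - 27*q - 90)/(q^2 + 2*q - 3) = (q^2 + q - 30)/(q - 1)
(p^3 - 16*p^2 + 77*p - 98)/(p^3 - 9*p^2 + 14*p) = (p - 7)/p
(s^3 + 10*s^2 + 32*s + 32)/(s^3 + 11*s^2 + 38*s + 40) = (s + 4)/(s + 5)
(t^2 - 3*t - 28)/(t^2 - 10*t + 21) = (t + 4)/(t - 3)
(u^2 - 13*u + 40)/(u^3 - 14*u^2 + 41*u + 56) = (u - 5)/(u^2 - 6*u - 7)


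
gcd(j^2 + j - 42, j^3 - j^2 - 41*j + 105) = j + 7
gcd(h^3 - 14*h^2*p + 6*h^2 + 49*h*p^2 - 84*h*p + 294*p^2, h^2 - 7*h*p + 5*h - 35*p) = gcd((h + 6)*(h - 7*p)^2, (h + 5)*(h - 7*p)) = -h + 7*p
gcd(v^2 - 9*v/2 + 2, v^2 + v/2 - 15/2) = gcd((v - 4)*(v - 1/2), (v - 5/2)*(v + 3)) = 1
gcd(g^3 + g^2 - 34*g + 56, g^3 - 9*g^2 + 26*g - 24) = g^2 - 6*g + 8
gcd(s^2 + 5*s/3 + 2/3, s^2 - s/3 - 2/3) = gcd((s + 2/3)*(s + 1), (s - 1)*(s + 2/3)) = s + 2/3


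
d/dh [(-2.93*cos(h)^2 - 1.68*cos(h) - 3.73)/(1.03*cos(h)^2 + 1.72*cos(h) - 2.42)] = (3.3092*cos(h)^2 - 21.865*cos(h) - 10.4812)*sin(h)/(1.0609*cos(h)^4 + 3.5432*cos(h)^3 - 2.0268*cos(h)^2 - 8.3248*cos(h) + 5.8564)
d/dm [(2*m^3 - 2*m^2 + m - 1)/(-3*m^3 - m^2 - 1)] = (-8*m^4 + 6*m^3 - 14*m^2 + 2*m - 1)/(9*m^6 + 6*m^5 + m^4 + 6*m^3 + 2*m^2 + 1)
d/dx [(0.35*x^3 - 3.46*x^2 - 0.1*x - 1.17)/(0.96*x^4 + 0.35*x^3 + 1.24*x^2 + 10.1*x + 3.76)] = (-0.336*x^6 + 6.6432*x^5 + 1.933*x^4 + 11.6328*x^3 - 29.6455*x^2 - 23.1176*x + 11.441)/(0.9216*x^8 + 0.672*x^7 + 2.5033*x^6 + 20.26*x^5 + 15.8268*x^4 + 27.68*x^3 + 111.3348*x^2 + 75.952*x + 14.1376)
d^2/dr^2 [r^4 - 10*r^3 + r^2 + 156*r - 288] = 12*r^2 - 60*r + 2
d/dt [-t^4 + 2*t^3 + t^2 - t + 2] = -4*t^3 + 6*t^2 + 2*t - 1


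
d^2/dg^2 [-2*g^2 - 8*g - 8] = -4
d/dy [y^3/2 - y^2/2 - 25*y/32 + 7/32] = 3*y^2/2 - y - 25/32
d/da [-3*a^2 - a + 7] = -6*a - 1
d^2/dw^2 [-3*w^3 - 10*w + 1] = -18*w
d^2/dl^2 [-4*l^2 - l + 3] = -8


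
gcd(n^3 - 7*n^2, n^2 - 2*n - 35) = n - 7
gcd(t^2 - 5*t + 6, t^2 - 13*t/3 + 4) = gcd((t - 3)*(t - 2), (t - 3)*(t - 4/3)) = t - 3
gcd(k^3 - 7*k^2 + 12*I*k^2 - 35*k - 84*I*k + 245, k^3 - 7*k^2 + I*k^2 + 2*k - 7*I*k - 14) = k - 7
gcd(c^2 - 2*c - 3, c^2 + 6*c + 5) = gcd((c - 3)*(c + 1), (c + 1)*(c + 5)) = c + 1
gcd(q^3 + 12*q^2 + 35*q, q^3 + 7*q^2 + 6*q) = q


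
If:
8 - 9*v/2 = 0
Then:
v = 16/9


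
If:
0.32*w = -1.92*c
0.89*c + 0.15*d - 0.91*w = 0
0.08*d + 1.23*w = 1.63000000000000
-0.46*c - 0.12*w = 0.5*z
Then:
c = -0.15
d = 6.41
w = 0.91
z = -0.08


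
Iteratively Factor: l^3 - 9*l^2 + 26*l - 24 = (l - 4)*(l^2 - 5*l + 6) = (l - 4)*(l - 3)*(l - 2)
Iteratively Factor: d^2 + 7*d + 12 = (d + 4)*(d + 3)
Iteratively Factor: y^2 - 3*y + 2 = (y - 1)*(y - 2)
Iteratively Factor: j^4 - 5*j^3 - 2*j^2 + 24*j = (j - 3)*(j^3 - 2*j^2 - 8*j) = (j - 3)*(j + 2)*(j^2 - 4*j) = j*(j - 3)*(j + 2)*(j - 4)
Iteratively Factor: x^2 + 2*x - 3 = (x - 1)*(x + 3)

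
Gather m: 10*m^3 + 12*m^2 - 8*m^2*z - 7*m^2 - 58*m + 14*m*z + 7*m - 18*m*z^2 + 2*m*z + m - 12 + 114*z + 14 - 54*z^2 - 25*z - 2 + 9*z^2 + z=10*m^3 + m^2*(5 - 8*z) + m*(-18*z^2 + 16*z - 50) - 45*z^2 + 90*z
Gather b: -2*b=-2*b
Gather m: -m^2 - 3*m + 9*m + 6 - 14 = -m^2 + 6*m - 8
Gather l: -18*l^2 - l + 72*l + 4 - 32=-18*l^2 + 71*l - 28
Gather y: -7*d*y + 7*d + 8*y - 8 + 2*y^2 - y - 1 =7*d + 2*y^2 + y*(7 - 7*d) - 9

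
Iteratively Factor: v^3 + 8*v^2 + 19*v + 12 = (v + 4)*(v^2 + 4*v + 3) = (v + 1)*(v + 4)*(v + 3)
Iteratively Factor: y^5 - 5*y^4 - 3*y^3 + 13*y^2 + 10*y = (y + 1)*(y^4 - 6*y^3 + 3*y^2 + 10*y) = (y + 1)^2*(y^3 - 7*y^2 + 10*y) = (y - 5)*(y + 1)^2*(y^2 - 2*y) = (y - 5)*(y - 2)*(y + 1)^2*(y)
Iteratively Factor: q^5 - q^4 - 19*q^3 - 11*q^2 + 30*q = (q + 2)*(q^4 - 3*q^3 - 13*q^2 + 15*q) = (q - 5)*(q + 2)*(q^3 + 2*q^2 - 3*q) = (q - 5)*(q - 1)*(q + 2)*(q^2 + 3*q) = q*(q - 5)*(q - 1)*(q + 2)*(q + 3)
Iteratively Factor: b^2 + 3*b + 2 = (b + 2)*(b + 1)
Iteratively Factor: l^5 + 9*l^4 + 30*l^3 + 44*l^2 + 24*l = (l)*(l^4 + 9*l^3 + 30*l^2 + 44*l + 24) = l*(l + 2)*(l^3 + 7*l^2 + 16*l + 12) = l*(l + 2)^2*(l^2 + 5*l + 6) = l*(l + 2)^2*(l + 3)*(l + 2)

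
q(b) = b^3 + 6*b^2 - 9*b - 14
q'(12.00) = 567.00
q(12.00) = 2470.00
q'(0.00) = -9.00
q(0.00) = -14.00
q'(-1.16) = -18.88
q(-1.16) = 2.95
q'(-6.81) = 48.41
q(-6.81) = 9.73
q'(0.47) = -2.70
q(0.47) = -16.80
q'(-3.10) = -17.37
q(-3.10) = 41.77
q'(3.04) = 55.20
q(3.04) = 42.18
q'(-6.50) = 39.75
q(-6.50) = 23.38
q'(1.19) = 9.53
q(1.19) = -14.53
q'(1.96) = 26.04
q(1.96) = -1.06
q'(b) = 3*b^2 + 12*b - 9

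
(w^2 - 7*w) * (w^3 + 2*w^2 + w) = w^5 - 5*w^4 - 13*w^3 - 7*w^2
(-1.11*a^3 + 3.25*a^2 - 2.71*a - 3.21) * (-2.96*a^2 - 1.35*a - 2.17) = 3.2856*a^5 - 8.1215*a^4 + 6.0428*a^3 + 6.1076*a^2 + 10.2142*a + 6.9657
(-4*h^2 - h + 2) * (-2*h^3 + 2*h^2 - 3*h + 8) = 8*h^5 - 6*h^4 + 6*h^3 - 25*h^2 - 14*h + 16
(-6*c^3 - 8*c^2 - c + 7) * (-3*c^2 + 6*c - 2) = 18*c^5 - 12*c^4 - 33*c^3 - 11*c^2 + 44*c - 14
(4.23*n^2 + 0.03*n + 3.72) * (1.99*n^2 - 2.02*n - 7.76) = 8.4177*n^4 - 8.4849*n^3 - 25.4826*n^2 - 7.7472*n - 28.8672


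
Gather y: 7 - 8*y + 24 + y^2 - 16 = y^2 - 8*y + 15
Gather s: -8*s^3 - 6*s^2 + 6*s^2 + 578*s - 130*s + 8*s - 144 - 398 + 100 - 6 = -8*s^3 + 456*s - 448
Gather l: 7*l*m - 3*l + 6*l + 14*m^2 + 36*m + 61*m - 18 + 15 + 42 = l*(7*m + 3) + 14*m^2 + 97*m + 39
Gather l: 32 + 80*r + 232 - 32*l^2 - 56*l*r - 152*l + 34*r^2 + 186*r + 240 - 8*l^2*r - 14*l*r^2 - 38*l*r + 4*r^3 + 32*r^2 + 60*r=l^2*(-8*r - 32) + l*(-14*r^2 - 94*r - 152) + 4*r^3 + 66*r^2 + 326*r + 504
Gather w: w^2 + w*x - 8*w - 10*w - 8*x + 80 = w^2 + w*(x - 18) - 8*x + 80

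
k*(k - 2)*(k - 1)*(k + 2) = k^4 - k^3 - 4*k^2 + 4*k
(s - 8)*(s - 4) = s^2 - 12*s + 32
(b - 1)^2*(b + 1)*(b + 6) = b^4 + 5*b^3 - 7*b^2 - 5*b + 6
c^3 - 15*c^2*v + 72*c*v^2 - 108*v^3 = (c - 6*v)^2*(c - 3*v)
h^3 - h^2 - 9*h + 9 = (h - 3)*(h - 1)*(h + 3)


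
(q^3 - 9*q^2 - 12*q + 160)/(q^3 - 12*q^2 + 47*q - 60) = (q^2 - 4*q - 32)/(q^2 - 7*q + 12)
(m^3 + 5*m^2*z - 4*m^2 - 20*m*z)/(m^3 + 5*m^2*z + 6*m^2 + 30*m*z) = (m - 4)/(m + 6)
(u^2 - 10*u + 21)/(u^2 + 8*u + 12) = (u^2 - 10*u + 21)/(u^2 + 8*u + 12)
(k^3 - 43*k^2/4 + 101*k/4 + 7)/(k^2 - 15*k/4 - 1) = k - 7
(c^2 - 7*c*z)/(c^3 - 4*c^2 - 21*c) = (-c + 7*z)/(-c^2 + 4*c + 21)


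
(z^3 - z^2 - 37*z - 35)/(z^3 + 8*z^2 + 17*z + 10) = (z - 7)/(z + 2)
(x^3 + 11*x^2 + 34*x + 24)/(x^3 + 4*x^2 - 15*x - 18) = (x + 4)/(x - 3)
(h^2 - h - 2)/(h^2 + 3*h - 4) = (h^2 - h - 2)/(h^2 + 3*h - 4)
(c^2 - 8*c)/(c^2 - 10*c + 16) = c/(c - 2)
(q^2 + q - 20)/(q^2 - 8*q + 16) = (q + 5)/(q - 4)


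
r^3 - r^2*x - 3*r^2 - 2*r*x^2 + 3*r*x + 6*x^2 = (r - 3)*(r - 2*x)*(r + x)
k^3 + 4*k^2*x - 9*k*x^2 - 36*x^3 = (k - 3*x)*(k + 3*x)*(k + 4*x)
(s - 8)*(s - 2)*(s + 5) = s^3 - 5*s^2 - 34*s + 80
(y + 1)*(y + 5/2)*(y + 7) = y^3 + 21*y^2/2 + 27*y + 35/2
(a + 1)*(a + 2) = a^2 + 3*a + 2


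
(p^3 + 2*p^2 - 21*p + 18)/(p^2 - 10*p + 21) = (p^2 + 5*p - 6)/(p - 7)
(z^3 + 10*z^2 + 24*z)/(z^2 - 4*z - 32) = z*(z + 6)/(z - 8)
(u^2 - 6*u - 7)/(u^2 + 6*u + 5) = (u - 7)/(u + 5)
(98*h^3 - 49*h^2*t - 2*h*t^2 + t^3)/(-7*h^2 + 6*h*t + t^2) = (14*h^2 - 9*h*t + t^2)/(-h + t)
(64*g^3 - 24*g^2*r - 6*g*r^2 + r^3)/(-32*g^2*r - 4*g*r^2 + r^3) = (-2*g + r)/r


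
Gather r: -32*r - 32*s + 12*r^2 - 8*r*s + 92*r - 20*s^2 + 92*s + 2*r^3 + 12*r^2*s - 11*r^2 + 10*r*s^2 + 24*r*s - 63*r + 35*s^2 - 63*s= 2*r^3 + r^2*(12*s + 1) + r*(10*s^2 + 16*s - 3) + 15*s^2 - 3*s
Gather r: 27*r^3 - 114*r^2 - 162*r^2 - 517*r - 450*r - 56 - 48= 27*r^3 - 276*r^2 - 967*r - 104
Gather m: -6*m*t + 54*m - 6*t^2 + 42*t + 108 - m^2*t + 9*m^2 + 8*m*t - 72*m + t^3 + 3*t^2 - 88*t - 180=m^2*(9 - t) + m*(2*t - 18) + t^3 - 3*t^2 - 46*t - 72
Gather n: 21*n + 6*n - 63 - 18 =27*n - 81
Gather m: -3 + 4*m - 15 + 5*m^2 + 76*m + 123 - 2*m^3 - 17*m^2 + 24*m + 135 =-2*m^3 - 12*m^2 + 104*m + 240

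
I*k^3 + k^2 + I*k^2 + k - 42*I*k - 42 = (k - 6)*(k + 7)*(I*k + 1)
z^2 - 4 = (z - 2)*(z + 2)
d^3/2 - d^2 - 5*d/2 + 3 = (d/2 + 1)*(d - 3)*(d - 1)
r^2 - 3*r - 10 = (r - 5)*(r + 2)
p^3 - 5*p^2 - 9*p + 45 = (p - 5)*(p - 3)*(p + 3)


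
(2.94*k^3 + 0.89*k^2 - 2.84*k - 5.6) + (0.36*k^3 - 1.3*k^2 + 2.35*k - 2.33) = 3.3*k^3 - 0.41*k^2 - 0.49*k - 7.93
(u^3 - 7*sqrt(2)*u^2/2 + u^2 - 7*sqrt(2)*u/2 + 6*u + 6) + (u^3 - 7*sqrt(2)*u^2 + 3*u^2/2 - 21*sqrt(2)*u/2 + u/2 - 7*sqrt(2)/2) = 2*u^3 - 21*sqrt(2)*u^2/2 + 5*u^2/2 - 14*sqrt(2)*u + 13*u/2 - 7*sqrt(2)/2 + 6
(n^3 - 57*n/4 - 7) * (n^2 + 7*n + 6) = n^5 + 7*n^4 - 33*n^3/4 - 427*n^2/4 - 269*n/2 - 42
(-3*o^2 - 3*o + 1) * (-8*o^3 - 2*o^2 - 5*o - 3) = 24*o^5 + 30*o^4 + 13*o^3 + 22*o^2 + 4*o - 3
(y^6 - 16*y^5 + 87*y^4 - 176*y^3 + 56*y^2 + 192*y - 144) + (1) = y^6 - 16*y^5 + 87*y^4 - 176*y^3 + 56*y^2 + 192*y - 143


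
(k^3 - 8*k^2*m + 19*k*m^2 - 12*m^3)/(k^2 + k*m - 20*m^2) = (k^2 - 4*k*m + 3*m^2)/(k + 5*m)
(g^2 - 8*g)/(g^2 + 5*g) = (g - 8)/(g + 5)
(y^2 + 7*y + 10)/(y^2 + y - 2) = (y + 5)/(y - 1)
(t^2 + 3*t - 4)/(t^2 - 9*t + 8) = (t + 4)/(t - 8)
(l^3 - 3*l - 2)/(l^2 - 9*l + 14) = (l^2 + 2*l + 1)/(l - 7)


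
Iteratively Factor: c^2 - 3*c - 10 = (c + 2)*(c - 5)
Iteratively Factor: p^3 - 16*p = (p + 4)*(p^2 - 4*p) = (p - 4)*(p + 4)*(p)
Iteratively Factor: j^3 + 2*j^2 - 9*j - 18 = (j + 2)*(j^2 - 9) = (j - 3)*(j + 2)*(j + 3)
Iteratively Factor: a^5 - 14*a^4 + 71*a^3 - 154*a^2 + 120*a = (a - 2)*(a^4 - 12*a^3 + 47*a^2 - 60*a) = a*(a - 2)*(a^3 - 12*a^2 + 47*a - 60) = a*(a - 5)*(a - 2)*(a^2 - 7*a + 12) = a*(a - 5)*(a - 4)*(a - 2)*(a - 3)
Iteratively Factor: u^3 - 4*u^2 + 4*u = (u - 2)*(u^2 - 2*u) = (u - 2)^2*(u)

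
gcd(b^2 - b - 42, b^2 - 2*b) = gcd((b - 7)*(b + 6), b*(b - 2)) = 1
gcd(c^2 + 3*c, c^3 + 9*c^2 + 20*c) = c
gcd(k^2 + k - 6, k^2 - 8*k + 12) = k - 2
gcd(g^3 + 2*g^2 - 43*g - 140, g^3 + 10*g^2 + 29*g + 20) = g^2 + 9*g + 20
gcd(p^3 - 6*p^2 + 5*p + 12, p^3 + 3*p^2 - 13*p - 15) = p^2 - 2*p - 3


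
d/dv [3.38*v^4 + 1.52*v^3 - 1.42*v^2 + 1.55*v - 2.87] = 13.52*v^3 + 4.56*v^2 - 2.84*v + 1.55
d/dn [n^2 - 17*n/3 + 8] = 2*n - 17/3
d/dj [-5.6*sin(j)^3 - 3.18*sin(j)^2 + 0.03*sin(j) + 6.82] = (-16.8*sin(j)^2 - 6.36*sin(j) + 0.03)*cos(j)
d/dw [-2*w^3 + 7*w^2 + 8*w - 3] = -6*w^2 + 14*w + 8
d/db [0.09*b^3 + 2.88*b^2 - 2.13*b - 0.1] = 0.27*b^2 + 5.76*b - 2.13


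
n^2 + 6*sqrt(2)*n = n*(n + 6*sqrt(2))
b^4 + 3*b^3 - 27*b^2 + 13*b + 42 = (b - 3)*(b - 2)*(b + 1)*(b + 7)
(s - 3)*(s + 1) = s^2 - 2*s - 3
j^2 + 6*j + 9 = (j + 3)^2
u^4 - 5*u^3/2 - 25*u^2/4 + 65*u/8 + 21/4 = (u - 7/2)*(u - 3/2)*(u + 1/2)*(u + 2)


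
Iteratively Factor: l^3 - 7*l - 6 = (l - 3)*(l^2 + 3*l + 2) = (l - 3)*(l + 2)*(l + 1)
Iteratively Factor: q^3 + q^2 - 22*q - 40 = (q + 4)*(q^2 - 3*q - 10) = (q - 5)*(q + 4)*(q + 2)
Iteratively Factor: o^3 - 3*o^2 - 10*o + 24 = (o - 4)*(o^2 + o - 6) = (o - 4)*(o + 3)*(o - 2)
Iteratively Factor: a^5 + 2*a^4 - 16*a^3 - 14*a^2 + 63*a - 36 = (a - 1)*(a^4 + 3*a^3 - 13*a^2 - 27*a + 36) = (a - 1)*(a + 3)*(a^3 - 13*a + 12) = (a - 3)*(a - 1)*(a + 3)*(a^2 + 3*a - 4) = (a - 3)*(a - 1)*(a + 3)*(a + 4)*(a - 1)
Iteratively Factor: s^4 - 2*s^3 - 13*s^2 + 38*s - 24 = (s - 2)*(s^3 - 13*s + 12) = (s - 3)*(s - 2)*(s^2 + 3*s - 4) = (s - 3)*(s - 2)*(s + 4)*(s - 1)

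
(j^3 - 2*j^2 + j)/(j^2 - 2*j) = (j^2 - 2*j + 1)/(j - 2)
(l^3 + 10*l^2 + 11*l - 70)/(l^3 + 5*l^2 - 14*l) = (l + 5)/l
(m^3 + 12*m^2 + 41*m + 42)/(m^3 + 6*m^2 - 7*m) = (m^2 + 5*m + 6)/(m*(m - 1))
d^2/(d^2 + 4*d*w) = d/(d + 4*w)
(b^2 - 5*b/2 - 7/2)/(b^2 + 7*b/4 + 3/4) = 2*(2*b - 7)/(4*b + 3)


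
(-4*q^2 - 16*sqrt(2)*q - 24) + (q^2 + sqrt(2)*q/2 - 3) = -3*q^2 - 31*sqrt(2)*q/2 - 27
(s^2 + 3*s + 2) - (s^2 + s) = 2*s + 2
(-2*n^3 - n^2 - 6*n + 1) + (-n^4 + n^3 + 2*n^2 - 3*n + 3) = -n^4 - n^3 + n^2 - 9*n + 4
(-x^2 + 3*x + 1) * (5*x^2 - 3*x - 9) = -5*x^4 + 18*x^3 + 5*x^2 - 30*x - 9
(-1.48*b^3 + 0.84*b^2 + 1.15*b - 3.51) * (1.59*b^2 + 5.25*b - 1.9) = -2.3532*b^5 - 6.4344*b^4 + 9.0505*b^3 - 1.1394*b^2 - 20.6125*b + 6.669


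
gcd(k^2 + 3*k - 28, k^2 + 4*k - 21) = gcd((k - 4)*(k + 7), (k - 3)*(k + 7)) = k + 7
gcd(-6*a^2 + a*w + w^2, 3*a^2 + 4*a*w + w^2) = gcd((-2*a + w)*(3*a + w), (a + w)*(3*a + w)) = 3*a + w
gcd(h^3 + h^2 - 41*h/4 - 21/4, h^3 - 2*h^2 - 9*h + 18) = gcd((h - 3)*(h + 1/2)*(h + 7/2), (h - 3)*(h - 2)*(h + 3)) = h - 3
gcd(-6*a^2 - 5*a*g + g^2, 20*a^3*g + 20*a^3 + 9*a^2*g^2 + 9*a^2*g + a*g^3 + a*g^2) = 1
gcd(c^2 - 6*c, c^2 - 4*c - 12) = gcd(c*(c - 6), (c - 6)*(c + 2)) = c - 6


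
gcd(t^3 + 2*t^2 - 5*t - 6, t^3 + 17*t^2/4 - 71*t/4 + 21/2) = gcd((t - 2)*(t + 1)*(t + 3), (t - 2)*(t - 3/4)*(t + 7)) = t - 2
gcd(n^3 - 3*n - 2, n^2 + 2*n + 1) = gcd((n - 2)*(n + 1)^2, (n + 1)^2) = n^2 + 2*n + 1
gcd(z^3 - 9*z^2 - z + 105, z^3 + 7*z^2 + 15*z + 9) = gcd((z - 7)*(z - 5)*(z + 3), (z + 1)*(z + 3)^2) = z + 3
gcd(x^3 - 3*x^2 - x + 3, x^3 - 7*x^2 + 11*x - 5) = x - 1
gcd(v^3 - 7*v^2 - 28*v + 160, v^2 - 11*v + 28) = v - 4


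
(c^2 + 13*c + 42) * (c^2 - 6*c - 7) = c^4 + 7*c^3 - 43*c^2 - 343*c - 294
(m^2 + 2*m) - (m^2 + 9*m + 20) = -7*m - 20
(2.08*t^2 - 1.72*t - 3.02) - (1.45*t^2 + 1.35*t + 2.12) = 0.63*t^2 - 3.07*t - 5.14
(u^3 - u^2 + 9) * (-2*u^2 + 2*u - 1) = -2*u^5 + 4*u^4 - 3*u^3 - 17*u^2 + 18*u - 9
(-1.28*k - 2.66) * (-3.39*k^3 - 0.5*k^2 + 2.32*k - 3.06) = 4.3392*k^4 + 9.6574*k^3 - 1.6396*k^2 - 2.2544*k + 8.1396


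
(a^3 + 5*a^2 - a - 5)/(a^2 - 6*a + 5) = (a^2 + 6*a + 5)/(a - 5)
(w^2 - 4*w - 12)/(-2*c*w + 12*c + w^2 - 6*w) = (w + 2)/(-2*c + w)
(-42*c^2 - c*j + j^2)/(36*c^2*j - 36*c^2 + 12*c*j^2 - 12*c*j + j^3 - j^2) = (-7*c + j)/(6*c*j - 6*c + j^2 - j)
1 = 1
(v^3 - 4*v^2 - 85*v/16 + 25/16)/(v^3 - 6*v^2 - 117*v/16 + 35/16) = (v - 5)/(v - 7)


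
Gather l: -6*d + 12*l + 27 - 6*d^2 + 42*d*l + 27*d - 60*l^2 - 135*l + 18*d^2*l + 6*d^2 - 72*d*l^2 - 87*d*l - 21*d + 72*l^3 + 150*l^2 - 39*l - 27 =72*l^3 + l^2*(90 - 72*d) + l*(18*d^2 - 45*d - 162)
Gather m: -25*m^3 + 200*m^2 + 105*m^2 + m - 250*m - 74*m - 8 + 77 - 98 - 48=-25*m^3 + 305*m^2 - 323*m - 77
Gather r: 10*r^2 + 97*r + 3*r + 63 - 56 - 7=10*r^2 + 100*r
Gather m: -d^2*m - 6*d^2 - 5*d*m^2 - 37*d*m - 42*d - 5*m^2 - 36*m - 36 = -6*d^2 - 42*d + m^2*(-5*d - 5) + m*(-d^2 - 37*d - 36) - 36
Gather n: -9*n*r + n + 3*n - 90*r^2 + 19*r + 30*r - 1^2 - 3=n*(4 - 9*r) - 90*r^2 + 49*r - 4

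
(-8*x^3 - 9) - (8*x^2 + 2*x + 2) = -8*x^3 - 8*x^2 - 2*x - 11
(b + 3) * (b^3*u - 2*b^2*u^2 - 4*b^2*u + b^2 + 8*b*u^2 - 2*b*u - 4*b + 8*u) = b^4*u - 2*b^3*u^2 - b^3*u + b^3 + 2*b^2*u^2 - 14*b^2*u - b^2 + 24*b*u^2 + 2*b*u - 12*b + 24*u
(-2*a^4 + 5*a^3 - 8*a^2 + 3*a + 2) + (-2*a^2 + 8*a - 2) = -2*a^4 + 5*a^3 - 10*a^2 + 11*a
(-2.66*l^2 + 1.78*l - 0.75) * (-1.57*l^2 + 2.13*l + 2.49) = 4.1762*l^4 - 8.4604*l^3 - 1.6545*l^2 + 2.8347*l - 1.8675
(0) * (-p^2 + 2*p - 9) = 0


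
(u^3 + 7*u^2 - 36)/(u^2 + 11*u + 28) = (u^3 + 7*u^2 - 36)/(u^2 + 11*u + 28)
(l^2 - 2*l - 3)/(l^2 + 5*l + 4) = (l - 3)/(l + 4)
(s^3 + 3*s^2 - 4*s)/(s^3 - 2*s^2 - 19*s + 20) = s/(s - 5)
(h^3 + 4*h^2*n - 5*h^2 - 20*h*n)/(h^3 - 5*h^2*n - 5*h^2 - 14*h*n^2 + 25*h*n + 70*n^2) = h*(h + 4*n)/(h^2 - 5*h*n - 14*n^2)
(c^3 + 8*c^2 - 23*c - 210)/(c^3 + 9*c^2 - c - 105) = (c^2 + c - 30)/(c^2 + 2*c - 15)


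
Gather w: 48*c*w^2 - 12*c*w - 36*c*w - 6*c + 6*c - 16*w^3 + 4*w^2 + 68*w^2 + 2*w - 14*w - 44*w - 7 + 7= -16*w^3 + w^2*(48*c + 72) + w*(-48*c - 56)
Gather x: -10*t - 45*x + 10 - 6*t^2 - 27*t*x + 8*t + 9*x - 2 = -6*t^2 - 2*t + x*(-27*t - 36) + 8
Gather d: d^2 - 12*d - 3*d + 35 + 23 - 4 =d^2 - 15*d + 54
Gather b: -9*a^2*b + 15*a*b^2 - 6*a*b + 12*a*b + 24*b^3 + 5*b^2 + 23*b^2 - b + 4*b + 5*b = 24*b^3 + b^2*(15*a + 28) + b*(-9*a^2 + 6*a + 8)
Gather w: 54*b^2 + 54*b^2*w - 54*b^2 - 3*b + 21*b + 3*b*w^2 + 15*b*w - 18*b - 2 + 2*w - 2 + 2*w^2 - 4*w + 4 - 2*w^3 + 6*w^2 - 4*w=-2*w^3 + w^2*(3*b + 8) + w*(54*b^2 + 15*b - 6)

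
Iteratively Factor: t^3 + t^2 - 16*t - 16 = (t + 1)*(t^2 - 16) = (t - 4)*(t + 1)*(t + 4)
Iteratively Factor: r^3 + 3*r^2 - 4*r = (r - 1)*(r^2 + 4*r) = (r - 1)*(r + 4)*(r)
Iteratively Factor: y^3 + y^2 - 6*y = (y - 2)*(y^2 + 3*y) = (y - 2)*(y + 3)*(y)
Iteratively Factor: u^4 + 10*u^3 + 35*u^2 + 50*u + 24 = (u + 4)*(u^3 + 6*u^2 + 11*u + 6) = (u + 2)*(u + 4)*(u^2 + 4*u + 3) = (u + 1)*(u + 2)*(u + 4)*(u + 3)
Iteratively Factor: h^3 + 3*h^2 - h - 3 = (h + 3)*(h^2 - 1) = (h - 1)*(h + 3)*(h + 1)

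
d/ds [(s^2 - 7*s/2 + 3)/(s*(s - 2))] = 3/(2*s^2)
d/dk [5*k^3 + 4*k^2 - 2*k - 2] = 15*k^2 + 8*k - 2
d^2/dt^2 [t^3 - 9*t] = 6*t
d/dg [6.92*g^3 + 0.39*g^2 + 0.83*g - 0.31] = 20.76*g^2 + 0.78*g + 0.83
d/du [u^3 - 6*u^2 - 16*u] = 3*u^2 - 12*u - 16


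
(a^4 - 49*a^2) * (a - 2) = a^5 - 2*a^4 - 49*a^3 + 98*a^2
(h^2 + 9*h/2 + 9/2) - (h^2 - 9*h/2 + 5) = 9*h - 1/2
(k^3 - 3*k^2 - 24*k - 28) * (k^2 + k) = k^5 - 2*k^4 - 27*k^3 - 52*k^2 - 28*k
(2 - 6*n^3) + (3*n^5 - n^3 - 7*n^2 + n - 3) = 3*n^5 - 7*n^3 - 7*n^2 + n - 1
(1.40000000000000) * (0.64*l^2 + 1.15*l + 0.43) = 0.896*l^2 + 1.61*l + 0.602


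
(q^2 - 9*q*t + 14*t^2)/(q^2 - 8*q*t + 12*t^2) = (q - 7*t)/(q - 6*t)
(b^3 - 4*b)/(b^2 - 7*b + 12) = b*(b^2 - 4)/(b^2 - 7*b + 12)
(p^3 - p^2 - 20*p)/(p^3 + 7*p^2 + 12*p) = (p - 5)/(p + 3)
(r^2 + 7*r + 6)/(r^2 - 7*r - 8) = (r + 6)/(r - 8)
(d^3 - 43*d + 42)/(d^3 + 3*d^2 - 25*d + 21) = (d - 6)/(d - 3)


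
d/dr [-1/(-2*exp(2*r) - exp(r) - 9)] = (-4*exp(r) - 1)*exp(r)/(2*exp(2*r) + exp(r) + 9)^2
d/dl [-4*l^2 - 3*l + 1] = -8*l - 3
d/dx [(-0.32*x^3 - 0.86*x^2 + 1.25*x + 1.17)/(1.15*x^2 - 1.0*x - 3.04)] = (-0.368*x^4 + 0.64*x^3 + 2.3409*x^2 + 2.5378*x - 2.63)/(1.3225*x^4 - 2.3*x^3 - 5.992*x^2 + 6.08*x + 9.2416)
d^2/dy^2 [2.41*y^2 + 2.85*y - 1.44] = 4.82000000000000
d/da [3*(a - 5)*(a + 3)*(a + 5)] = 9*a^2 + 18*a - 75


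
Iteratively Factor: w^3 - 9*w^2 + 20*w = (w)*(w^2 - 9*w + 20) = w*(w - 5)*(w - 4)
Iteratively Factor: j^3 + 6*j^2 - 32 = (j + 4)*(j^2 + 2*j - 8) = (j + 4)^2*(j - 2)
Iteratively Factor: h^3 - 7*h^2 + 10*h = (h - 2)*(h^2 - 5*h) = (h - 5)*(h - 2)*(h)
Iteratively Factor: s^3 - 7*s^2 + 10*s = (s - 2)*(s^2 - 5*s) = (s - 5)*(s - 2)*(s)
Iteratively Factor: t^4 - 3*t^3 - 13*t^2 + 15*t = (t - 1)*(t^3 - 2*t^2 - 15*t) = t*(t - 1)*(t^2 - 2*t - 15) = t*(t - 1)*(t + 3)*(t - 5)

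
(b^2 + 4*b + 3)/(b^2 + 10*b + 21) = (b + 1)/(b + 7)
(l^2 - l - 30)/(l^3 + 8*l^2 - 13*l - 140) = (l - 6)/(l^2 + 3*l - 28)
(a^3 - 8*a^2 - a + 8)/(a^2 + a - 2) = (a^2 - 7*a - 8)/(a + 2)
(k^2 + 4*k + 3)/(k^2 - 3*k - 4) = (k + 3)/(k - 4)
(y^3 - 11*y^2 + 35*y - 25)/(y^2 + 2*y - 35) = (y^2 - 6*y + 5)/(y + 7)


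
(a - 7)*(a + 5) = a^2 - 2*a - 35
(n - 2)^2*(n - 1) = n^3 - 5*n^2 + 8*n - 4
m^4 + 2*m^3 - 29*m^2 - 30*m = m*(m - 5)*(m + 1)*(m + 6)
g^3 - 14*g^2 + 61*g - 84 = (g - 7)*(g - 4)*(g - 3)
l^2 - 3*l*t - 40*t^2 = (l - 8*t)*(l + 5*t)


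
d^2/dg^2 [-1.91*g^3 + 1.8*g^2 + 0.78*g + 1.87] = 3.6 - 11.46*g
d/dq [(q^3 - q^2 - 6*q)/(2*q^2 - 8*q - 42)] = (q^4 - 8*q^3 - 53*q^2 + 42*q + 126)/(2*(q^4 - 8*q^3 - 26*q^2 + 168*q + 441))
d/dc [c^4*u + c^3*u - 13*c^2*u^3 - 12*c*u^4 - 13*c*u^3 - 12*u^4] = u*(4*c^3 + 3*c^2 - 26*c*u^2 - 12*u^3 - 13*u^2)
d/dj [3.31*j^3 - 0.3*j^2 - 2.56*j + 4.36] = 9.93*j^2 - 0.6*j - 2.56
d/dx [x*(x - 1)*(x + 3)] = 3*x^2 + 4*x - 3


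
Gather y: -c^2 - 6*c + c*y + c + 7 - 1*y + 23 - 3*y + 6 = -c^2 - 5*c + y*(c - 4) + 36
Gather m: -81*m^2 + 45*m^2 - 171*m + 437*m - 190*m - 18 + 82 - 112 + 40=-36*m^2 + 76*m - 8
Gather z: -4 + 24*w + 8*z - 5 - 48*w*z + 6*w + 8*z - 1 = 30*w + z*(16 - 48*w) - 10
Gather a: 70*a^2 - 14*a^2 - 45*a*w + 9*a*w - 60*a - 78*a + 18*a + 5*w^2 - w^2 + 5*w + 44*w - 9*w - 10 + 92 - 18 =56*a^2 + a*(-36*w - 120) + 4*w^2 + 40*w + 64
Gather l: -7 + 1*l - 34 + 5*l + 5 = 6*l - 36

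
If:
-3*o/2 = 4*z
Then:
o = -8*z/3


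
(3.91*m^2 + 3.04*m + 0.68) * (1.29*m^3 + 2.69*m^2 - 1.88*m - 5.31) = 5.0439*m^5 + 14.4395*m^4 + 1.704*m^3 - 24.6481*m^2 - 17.4208*m - 3.6108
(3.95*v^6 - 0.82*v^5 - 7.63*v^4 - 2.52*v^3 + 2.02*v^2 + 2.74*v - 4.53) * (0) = 0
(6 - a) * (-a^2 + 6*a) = a^3 - 12*a^2 + 36*a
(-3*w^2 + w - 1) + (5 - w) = 4 - 3*w^2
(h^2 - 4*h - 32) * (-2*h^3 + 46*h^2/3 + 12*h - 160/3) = -2*h^5 + 70*h^4/3 + 44*h^3/3 - 592*h^2 - 512*h/3 + 5120/3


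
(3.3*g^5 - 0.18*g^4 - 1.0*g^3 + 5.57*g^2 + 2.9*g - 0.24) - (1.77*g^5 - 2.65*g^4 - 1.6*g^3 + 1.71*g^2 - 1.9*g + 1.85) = 1.53*g^5 + 2.47*g^4 + 0.6*g^3 + 3.86*g^2 + 4.8*g - 2.09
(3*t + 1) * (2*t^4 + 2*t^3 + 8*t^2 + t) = 6*t^5 + 8*t^4 + 26*t^3 + 11*t^2 + t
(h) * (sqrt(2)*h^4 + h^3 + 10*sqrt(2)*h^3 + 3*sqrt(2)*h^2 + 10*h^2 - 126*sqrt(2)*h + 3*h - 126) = sqrt(2)*h^5 + h^4 + 10*sqrt(2)*h^4 + 3*sqrt(2)*h^3 + 10*h^3 - 126*sqrt(2)*h^2 + 3*h^2 - 126*h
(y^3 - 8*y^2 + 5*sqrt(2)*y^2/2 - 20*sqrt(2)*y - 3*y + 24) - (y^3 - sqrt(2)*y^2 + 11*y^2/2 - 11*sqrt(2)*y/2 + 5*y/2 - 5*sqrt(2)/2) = -27*y^2/2 + 7*sqrt(2)*y^2/2 - 29*sqrt(2)*y/2 - 11*y/2 + 5*sqrt(2)/2 + 24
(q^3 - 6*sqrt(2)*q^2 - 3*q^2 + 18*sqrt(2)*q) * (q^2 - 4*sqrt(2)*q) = q^5 - 10*sqrt(2)*q^4 - 3*q^4 + 30*sqrt(2)*q^3 + 48*q^3 - 144*q^2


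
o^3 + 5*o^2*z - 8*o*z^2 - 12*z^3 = (o - 2*z)*(o + z)*(o + 6*z)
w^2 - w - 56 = (w - 8)*(w + 7)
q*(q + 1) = q^2 + q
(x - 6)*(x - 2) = x^2 - 8*x + 12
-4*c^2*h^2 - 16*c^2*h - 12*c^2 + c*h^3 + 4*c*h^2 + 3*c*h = (-4*c + h)*(h + 3)*(c*h + c)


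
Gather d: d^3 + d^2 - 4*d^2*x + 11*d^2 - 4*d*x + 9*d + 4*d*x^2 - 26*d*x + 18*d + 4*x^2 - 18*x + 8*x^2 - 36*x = d^3 + d^2*(12 - 4*x) + d*(4*x^2 - 30*x + 27) + 12*x^2 - 54*x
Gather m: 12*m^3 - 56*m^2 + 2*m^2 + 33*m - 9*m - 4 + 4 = 12*m^3 - 54*m^2 + 24*m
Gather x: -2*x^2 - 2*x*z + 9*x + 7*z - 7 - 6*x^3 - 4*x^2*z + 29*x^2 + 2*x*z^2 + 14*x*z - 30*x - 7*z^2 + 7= -6*x^3 + x^2*(27 - 4*z) + x*(2*z^2 + 12*z - 21) - 7*z^2 + 7*z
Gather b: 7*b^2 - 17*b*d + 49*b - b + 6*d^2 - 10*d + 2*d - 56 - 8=7*b^2 + b*(48 - 17*d) + 6*d^2 - 8*d - 64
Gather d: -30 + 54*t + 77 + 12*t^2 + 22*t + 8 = 12*t^2 + 76*t + 55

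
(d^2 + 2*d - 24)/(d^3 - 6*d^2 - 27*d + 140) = (d + 6)/(d^2 - 2*d - 35)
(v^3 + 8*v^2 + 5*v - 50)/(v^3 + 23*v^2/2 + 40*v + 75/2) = 2*(v - 2)/(2*v + 3)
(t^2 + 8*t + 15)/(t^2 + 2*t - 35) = (t^2 + 8*t + 15)/(t^2 + 2*t - 35)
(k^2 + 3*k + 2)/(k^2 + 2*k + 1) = (k + 2)/(k + 1)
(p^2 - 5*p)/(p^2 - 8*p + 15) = p/(p - 3)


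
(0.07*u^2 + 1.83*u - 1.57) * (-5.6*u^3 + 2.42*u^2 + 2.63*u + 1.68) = -0.392*u^5 - 10.0786*u^4 + 13.4047*u^3 + 1.1311*u^2 - 1.0547*u - 2.6376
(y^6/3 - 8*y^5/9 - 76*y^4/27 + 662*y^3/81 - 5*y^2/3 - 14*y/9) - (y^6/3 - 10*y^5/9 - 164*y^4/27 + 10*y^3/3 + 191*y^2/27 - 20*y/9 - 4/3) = 2*y^5/9 + 88*y^4/27 + 392*y^3/81 - 236*y^2/27 + 2*y/3 + 4/3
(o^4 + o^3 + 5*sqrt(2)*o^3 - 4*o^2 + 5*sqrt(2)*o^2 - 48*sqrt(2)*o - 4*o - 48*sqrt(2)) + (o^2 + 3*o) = o^4 + o^3 + 5*sqrt(2)*o^3 - 3*o^2 + 5*sqrt(2)*o^2 - 48*sqrt(2)*o - o - 48*sqrt(2)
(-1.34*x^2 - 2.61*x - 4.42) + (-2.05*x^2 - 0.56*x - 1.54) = -3.39*x^2 - 3.17*x - 5.96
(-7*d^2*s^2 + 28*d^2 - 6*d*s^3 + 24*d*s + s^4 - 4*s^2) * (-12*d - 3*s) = 84*d^3*s^2 - 336*d^3 + 93*d^2*s^3 - 372*d^2*s + 6*d*s^4 - 24*d*s^2 - 3*s^5 + 12*s^3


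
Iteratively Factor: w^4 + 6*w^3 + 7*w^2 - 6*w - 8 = (w + 2)*(w^3 + 4*w^2 - w - 4) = (w - 1)*(w + 2)*(w^2 + 5*w + 4) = (w - 1)*(w + 1)*(w + 2)*(w + 4)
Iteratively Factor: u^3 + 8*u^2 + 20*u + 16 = (u + 2)*(u^2 + 6*u + 8) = (u + 2)^2*(u + 4)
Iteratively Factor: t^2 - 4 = (t - 2)*(t + 2)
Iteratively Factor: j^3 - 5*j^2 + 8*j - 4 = (j - 1)*(j^2 - 4*j + 4) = (j - 2)*(j - 1)*(j - 2)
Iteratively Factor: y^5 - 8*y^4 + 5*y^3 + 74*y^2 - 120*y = (y - 5)*(y^4 - 3*y^3 - 10*y^2 + 24*y) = y*(y - 5)*(y^3 - 3*y^2 - 10*y + 24) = y*(y - 5)*(y + 3)*(y^2 - 6*y + 8) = y*(y - 5)*(y - 2)*(y + 3)*(y - 4)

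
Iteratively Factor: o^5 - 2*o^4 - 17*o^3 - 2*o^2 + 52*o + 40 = (o + 1)*(o^4 - 3*o^3 - 14*o^2 + 12*o + 40) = (o - 5)*(o + 1)*(o^3 + 2*o^2 - 4*o - 8) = (o - 5)*(o - 2)*(o + 1)*(o^2 + 4*o + 4) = (o - 5)*(o - 2)*(o + 1)*(o + 2)*(o + 2)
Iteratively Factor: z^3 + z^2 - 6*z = (z + 3)*(z^2 - 2*z) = z*(z + 3)*(z - 2)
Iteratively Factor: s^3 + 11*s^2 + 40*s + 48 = (s + 4)*(s^2 + 7*s + 12) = (s + 4)^2*(s + 3)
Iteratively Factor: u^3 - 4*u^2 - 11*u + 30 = (u + 3)*(u^2 - 7*u + 10) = (u - 2)*(u + 3)*(u - 5)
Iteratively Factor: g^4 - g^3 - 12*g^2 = (g)*(g^3 - g^2 - 12*g) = g*(g - 4)*(g^2 + 3*g) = g^2*(g - 4)*(g + 3)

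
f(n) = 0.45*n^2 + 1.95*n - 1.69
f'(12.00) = 12.75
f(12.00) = 86.51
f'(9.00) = 10.05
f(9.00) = 52.31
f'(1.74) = 3.52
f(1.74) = 3.07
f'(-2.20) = -0.03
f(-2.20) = -3.80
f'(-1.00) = 1.05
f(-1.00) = -3.19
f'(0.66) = 2.54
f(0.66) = -0.21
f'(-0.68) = 1.34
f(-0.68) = -2.81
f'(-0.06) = 1.90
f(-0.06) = -1.81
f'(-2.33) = -0.15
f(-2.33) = -3.79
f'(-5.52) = -3.02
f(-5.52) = 1.26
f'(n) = 0.9*n + 1.95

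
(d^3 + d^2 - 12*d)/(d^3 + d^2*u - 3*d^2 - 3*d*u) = (d + 4)/(d + u)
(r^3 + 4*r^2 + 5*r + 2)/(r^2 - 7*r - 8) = (r^2 + 3*r + 2)/(r - 8)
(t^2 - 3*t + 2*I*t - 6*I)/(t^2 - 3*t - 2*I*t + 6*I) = (t + 2*I)/(t - 2*I)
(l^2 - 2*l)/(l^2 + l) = (l - 2)/(l + 1)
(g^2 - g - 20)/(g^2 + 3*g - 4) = (g - 5)/(g - 1)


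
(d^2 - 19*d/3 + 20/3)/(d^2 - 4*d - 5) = (d - 4/3)/(d + 1)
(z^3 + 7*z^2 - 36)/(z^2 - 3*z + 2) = (z^2 + 9*z + 18)/(z - 1)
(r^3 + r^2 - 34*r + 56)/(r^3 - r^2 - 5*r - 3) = (-r^3 - r^2 + 34*r - 56)/(-r^3 + r^2 + 5*r + 3)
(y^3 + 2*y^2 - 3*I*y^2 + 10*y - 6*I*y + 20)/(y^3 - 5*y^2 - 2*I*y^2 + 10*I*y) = (y^3 + y^2*(2 - 3*I) + 2*y*(5 - 3*I) + 20)/(y*(y^2 - y*(5 + 2*I) + 10*I))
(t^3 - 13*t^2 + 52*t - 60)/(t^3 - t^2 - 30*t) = (t^2 - 7*t + 10)/(t*(t + 5))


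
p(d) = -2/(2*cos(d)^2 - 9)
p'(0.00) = 0.00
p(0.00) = 0.29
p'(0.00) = 0.00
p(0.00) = 0.29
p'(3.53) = -0.05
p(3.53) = 0.27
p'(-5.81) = -0.06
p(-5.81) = 0.27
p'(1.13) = -0.04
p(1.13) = 0.23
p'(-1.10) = 0.04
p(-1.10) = 0.23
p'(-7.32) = 0.05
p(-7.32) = 0.24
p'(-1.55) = 0.00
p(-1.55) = 0.22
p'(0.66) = -0.06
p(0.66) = 0.26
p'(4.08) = -0.06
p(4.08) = 0.24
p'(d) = -8*sin(d)*cos(d)/(2*cos(d)^2 - 9)^2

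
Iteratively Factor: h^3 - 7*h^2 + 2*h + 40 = (h - 5)*(h^2 - 2*h - 8) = (h - 5)*(h + 2)*(h - 4)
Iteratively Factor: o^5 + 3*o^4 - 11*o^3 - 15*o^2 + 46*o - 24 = (o + 3)*(o^4 - 11*o^2 + 18*o - 8) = (o - 2)*(o + 3)*(o^3 + 2*o^2 - 7*o + 4) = (o - 2)*(o - 1)*(o + 3)*(o^2 + 3*o - 4) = (o - 2)*(o - 1)*(o + 3)*(o + 4)*(o - 1)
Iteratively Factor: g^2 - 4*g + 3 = (g - 3)*(g - 1)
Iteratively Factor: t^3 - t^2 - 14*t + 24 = (t - 2)*(t^2 + t - 12) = (t - 3)*(t - 2)*(t + 4)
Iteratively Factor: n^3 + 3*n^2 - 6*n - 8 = (n + 1)*(n^2 + 2*n - 8) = (n + 1)*(n + 4)*(n - 2)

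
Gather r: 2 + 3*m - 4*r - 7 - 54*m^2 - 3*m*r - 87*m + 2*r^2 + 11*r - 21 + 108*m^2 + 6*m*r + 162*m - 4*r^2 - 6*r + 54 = 54*m^2 + 78*m - 2*r^2 + r*(3*m + 1) + 28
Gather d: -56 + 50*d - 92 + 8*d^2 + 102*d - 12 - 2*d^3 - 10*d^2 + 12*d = -2*d^3 - 2*d^2 + 164*d - 160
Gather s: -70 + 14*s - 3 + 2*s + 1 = 16*s - 72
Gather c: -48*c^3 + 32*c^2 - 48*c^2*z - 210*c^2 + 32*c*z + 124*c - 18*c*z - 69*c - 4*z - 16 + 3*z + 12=-48*c^3 + c^2*(-48*z - 178) + c*(14*z + 55) - z - 4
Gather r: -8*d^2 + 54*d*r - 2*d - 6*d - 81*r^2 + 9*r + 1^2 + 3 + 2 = -8*d^2 - 8*d - 81*r^2 + r*(54*d + 9) + 6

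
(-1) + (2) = 1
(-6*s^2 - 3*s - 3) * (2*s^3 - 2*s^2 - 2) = -12*s^5 + 6*s^4 + 18*s^2 + 6*s + 6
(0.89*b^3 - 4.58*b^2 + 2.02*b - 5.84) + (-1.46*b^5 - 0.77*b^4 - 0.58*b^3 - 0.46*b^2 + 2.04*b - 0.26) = -1.46*b^5 - 0.77*b^4 + 0.31*b^3 - 5.04*b^2 + 4.06*b - 6.1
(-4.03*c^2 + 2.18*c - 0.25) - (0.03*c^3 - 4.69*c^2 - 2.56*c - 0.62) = -0.03*c^3 + 0.66*c^2 + 4.74*c + 0.37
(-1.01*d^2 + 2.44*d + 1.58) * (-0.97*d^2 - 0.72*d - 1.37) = 0.9797*d^4 - 1.6396*d^3 - 1.9057*d^2 - 4.4804*d - 2.1646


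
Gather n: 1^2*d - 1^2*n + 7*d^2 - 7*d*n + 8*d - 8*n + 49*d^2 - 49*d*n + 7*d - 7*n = 56*d^2 + 16*d + n*(-56*d - 16)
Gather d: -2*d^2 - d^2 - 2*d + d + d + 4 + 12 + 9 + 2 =27 - 3*d^2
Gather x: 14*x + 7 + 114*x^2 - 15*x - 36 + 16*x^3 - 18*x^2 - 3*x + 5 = 16*x^3 + 96*x^2 - 4*x - 24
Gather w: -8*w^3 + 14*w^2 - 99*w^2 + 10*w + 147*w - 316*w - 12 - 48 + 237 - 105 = -8*w^3 - 85*w^2 - 159*w + 72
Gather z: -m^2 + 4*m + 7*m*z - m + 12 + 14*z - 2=-m^2 + 3*m + z*(7*m + 14) + 10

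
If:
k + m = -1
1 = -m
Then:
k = 0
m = -1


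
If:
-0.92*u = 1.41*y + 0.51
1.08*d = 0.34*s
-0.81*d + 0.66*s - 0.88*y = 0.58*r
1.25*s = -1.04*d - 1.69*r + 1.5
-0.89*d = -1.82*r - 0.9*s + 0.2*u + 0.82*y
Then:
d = 0.39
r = -0.27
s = 1.24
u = -1.71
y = 0.75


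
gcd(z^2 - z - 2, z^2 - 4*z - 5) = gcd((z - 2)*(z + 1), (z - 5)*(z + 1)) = z + 1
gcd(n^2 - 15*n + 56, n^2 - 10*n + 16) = n - 8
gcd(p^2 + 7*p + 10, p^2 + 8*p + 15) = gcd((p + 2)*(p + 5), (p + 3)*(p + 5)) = p + 5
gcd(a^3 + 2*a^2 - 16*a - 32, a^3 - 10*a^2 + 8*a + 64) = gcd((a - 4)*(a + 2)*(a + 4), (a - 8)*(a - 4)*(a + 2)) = a^2 - 2*a - 8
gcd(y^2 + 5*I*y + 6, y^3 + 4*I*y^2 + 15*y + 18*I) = y + 6*I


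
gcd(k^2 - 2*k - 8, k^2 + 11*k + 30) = 1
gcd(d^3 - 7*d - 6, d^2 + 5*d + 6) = d + 2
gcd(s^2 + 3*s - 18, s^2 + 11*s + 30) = s + 6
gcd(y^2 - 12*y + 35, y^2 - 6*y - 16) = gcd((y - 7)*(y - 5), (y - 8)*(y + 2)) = 1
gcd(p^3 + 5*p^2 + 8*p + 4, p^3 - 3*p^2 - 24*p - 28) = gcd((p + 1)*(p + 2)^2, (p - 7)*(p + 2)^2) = p^2 + 4*p + 4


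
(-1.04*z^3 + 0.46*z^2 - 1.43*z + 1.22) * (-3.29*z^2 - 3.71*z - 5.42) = 3.4216*z^5 + 2.345*z^4 + 8.6349*z^3 - 1.2017*z^2 + 3.2244*z - 6.6124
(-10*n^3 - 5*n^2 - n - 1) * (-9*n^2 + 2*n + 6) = 90*n^5 + 25*n^4 - 61*n^3 - 23*n^2 - 8*n - 6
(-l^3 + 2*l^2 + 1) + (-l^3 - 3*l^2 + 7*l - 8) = -2*l^3 - l^2 + 7*l - 7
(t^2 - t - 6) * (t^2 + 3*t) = t^4 + 2*t^3 - 9*t^2 - 18*t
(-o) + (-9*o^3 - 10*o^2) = -9*o^3 - 10*o^2 - o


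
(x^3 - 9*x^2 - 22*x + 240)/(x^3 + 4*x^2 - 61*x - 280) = (x - 6)/(x + 7)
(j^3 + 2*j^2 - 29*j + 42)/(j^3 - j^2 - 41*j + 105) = (j - 2)/(j - 5)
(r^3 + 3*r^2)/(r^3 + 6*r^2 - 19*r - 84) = r^2/(r^2 + 3*r - 28)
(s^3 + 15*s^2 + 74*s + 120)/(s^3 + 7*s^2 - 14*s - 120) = (s + 4)/(s - 4)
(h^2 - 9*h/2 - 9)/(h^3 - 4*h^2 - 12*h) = (h + 3/2)/(h*(h + 2))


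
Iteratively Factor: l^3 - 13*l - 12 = (l + 1)*(l^2 - l - 12) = (l - 4)*(l + 1)*(l + 3)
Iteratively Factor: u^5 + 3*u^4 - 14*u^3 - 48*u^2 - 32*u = (u + 1)*(u^4 + 2*u^3 - 16*u^2 - 32*u) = (u + 1)*(u + 2)*(u^3 - 16*u) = (u + 1)*(u + 2)*(u + 4)*(u^2 - 4*u) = (u - 4)*(u + 1)*(u + 2)*(u + 4)*(u)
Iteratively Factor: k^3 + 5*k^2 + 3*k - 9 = (k + 3)*(k^2 + 2*k - 3) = (k + 3)^2*(k - 1)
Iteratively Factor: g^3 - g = (g + 1)*(g^2 - g) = g*(g + 1)*(g - 1)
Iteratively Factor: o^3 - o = (o - 1)*(o^2 + o) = (o - 1)*(o + 1)*(o)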